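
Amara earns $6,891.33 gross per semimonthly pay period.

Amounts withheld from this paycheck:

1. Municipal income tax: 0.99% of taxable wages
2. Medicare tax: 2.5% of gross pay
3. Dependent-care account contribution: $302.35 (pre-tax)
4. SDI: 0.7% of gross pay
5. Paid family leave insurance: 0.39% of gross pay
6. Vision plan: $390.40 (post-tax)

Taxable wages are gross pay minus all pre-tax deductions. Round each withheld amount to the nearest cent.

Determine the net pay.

$5,885.95

Dependent-care account contribution: $302.35
Taxable wages = $6,891.33 − $302.35 = $6,588.98
Municipal income tax: $6,588.98 × 0.0099 = $65.23
Paid family leave insurance: $6,891.33 × 0.0039 = $26.88
Medicare tax: $6,891.33 × 0.025 = $172.28
SDI: $6,891.33 × 0.007 = $48.24
Vision plan: $390.40
Total deductions = $302.35 + $65.23 + $26.88 + $172.28 + $48.24 + $390.40 = $1,005.38
Net pay = $6,891.33 − $1,005.38 = $5,885.95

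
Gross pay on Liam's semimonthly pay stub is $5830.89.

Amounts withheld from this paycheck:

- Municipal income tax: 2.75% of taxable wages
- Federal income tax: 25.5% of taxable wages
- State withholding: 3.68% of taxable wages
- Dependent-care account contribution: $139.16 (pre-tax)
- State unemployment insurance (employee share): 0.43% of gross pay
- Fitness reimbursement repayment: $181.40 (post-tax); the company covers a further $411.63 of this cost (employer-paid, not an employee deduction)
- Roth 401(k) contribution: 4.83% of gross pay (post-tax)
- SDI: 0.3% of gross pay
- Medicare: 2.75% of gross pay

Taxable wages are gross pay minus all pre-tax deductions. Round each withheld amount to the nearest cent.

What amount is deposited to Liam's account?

$3208.42

Dependent-care account contribution: $139.16
Taxable wages = $5830.89 − $139.16 = $5691.73
State withholding: $5691.73 × 0.0368 = $209.46
Federal income tax: $5691.73 × 0.255 = $1451.39
Municipal income tax: $5691.73 × 0.0275 = $156.52
State unemployment insurance (employee share): $5830.89 × 0.0043 = $25.07
Medicare: $5830.89 × 0.0275 = $160.35
SDI: $5830.89 × 0.003 = $17.49
Roth 401(k) contribution: $5830.89 × 0.0483 = $281.63
Fitness reimbursement repayment: $181.40
(Employer's $411.63 toward fitness reimbursement repayment is not withheld from the employee.)
Total deductions = $139.16 + $209.46 + $1451.39 + $156.52 + $25.07 + $160.35 + $17.49 + $281.63 + $181.40 = $2622.47
Net pay = $5830.89 − $2622.47 = $3208.42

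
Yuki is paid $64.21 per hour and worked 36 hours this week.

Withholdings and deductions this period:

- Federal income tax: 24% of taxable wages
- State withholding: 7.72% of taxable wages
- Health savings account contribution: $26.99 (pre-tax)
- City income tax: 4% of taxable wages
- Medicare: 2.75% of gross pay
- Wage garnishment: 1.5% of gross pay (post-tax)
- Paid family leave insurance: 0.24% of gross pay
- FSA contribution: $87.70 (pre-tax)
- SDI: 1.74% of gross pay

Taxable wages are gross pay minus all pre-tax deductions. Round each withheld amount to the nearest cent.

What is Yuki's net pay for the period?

Gross pay: 36 × $64.21 = $2311.56
FSA contribution: $87.70
Health savings account contribution: $26.99
Pre-tax total = $87.70 + $26.99 = $114.69
Taxable wages = $2311.56 − $114.69 = $2196.87
State withholding: $2196.87 × 0.0772 = $169.60
Federal income tax: $2196.87 × 0.24 = $527.25
City income tax: $2196.87 × 0.04 = $87.87
Medicare: $2311.56 × 0.0275 = $63.57
Paid family leave insurance: $2311.56 × 0.0024 = $5.55
SDI: $2311.56 × 0.0174 = $40.22
Wage garnishment: $2311.56 × 0.015 = $34.67
Total deductions = $87.70 + $26.99 + $169.60 + $527.25 + $87.87 + $63.57 + $5.55 + $40.22 + $34.67 = $1043.42
Net pay = $2311.56 − $1043.42 = $1268.14

$1268.14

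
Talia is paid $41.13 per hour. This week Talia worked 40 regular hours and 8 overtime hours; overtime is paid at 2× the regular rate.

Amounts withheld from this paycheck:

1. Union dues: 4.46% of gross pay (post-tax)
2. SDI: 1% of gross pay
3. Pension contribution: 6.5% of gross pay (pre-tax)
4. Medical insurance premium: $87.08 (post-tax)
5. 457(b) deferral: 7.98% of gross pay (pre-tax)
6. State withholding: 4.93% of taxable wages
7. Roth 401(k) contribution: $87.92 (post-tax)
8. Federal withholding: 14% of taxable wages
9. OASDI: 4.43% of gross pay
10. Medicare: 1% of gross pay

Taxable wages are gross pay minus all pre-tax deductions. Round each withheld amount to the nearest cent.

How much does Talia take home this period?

Regular pay: 40 × $41.13 = $1,645.20
Overtime pay: 8 × $41.13 × 2 = $658.08
Gross pay = $1,645.20 + $658.08 = $2,303.28
457(b) deferral: $2,303.28 × 0.0798 = $183.80
Pension contribution: $2,303.28 × 0.065 = $149.71
Pre-tax total = $183.80 + $149.71 = $333.51
Taxable wages = $2,303.28 − $333.51 = $1,969.77
State withholding: $1,969.77 × 0.0493 = $97.11
Federal withholding: $1,969.77 × 0.14 = $275.77
OASDI: $2,303.28 × 0.0443 = $102.04
Medicare: $2,303.28 × 0.01 = $23.03
SDI: $2,303.28 × 0.01 = $23.03
Union dues: $2,303.28 × 0.0446 = $102.73
Roth 401(k) contribution: $87.92
Medical insurance premium: $87.08
Total deductions = $183.80 + $149.71 + $97.11 + $275.77 + $102.04 + $23.03 + $23.03 + $102.73 + $87.92 + $87.08 = $1,132.22
Net pay = $2,303.28 − $1,132.22 = $1,171.06

$1,171.06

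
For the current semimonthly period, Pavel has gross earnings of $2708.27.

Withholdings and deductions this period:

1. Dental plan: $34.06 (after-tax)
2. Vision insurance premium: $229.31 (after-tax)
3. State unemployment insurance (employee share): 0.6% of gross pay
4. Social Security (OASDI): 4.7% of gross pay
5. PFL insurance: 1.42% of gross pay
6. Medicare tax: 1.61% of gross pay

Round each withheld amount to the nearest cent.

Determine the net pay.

$2219.30

PFL insurance: $2708.27 × 0.0142 = $38.46
Social Security (OASDI): $2708.27 × 0.047 = $127.29
State unemployment insurance (employee share): $2708.27 × 0.006 = $16.25
Medicare tax: $2708.27 × 0.0161 = $43.60
Dental plan: $34.06
Vision insurance premium: $229.31
Total deductions = $38.46 + $127.29 + $16.25 + $43.60 + $34.06 + $229.31 = $488.97
Net pay = $2708.27 − $488.97 = $2219.30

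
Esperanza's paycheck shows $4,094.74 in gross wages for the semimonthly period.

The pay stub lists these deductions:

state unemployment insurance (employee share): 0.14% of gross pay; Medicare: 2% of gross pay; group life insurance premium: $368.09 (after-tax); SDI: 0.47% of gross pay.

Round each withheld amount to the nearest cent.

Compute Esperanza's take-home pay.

Medicare: $4,094.74 × 0.02 = $81.89
State unemployment insurance (employee share): $4,094.74 × 0.0014 = $5.73
SDI: $4,094.74 × 0.0047 = $19.25
Group life insurance premium: $368.09
Total deductions = $81.89 + $5.73 + $19.25 + $368.09 = $474.96
Net pay = $4,094.74 − $474.96 = $3,619.78

$3,619.78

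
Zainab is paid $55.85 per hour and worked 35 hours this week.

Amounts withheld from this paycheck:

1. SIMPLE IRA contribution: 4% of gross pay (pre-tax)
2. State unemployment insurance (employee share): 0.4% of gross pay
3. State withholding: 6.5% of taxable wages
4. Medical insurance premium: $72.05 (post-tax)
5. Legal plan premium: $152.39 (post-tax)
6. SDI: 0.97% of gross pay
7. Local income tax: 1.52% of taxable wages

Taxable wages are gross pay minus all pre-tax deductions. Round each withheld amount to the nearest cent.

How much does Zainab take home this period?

$1,474.84

Gross pay: 35 × $55.85 = $1,954.75
SIMPLE IRA contribution: $1,954.75 × 0.04 = $78.19
Taxable wages = $1,954.75 − $78.19 = $1,876.56
State withholding: $1,876.56 × 0.065 = $121.98
Local income tax: $1,876.56 × 0.0152 = $28.52
SDI: $1,954.75 × 0.0097 = $18.96
State unemployment insurance (employee share): $1,954.75 × 0.004 = $7.82
Medical insurance premium: $72.05
Legal plan premium: $152.39
Total deductions = $78.19 + $121.98 + $28.52 + $18.96 + $7.82 + $72.05 + $152.39 = $479.91
Net pay = $1,954.75 − $479.91 = $1,474.84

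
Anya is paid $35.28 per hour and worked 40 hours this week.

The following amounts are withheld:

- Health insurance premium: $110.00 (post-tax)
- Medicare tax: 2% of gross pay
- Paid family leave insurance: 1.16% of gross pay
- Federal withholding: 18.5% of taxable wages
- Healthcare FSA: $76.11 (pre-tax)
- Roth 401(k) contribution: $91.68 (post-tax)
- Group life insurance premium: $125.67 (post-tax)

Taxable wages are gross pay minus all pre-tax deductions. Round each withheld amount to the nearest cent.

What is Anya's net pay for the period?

Gross pay: 40 × $35.28 = $1411.20
Healthcare FSA: $76.11
Taxable wages = $1411.20 − $76.11 = $1335.09
Federal withholding: $1335.09 × 0.185 = $246.99
Medicare tax: $1411.20 × 0.02 = $28.22
Paid family leave insurance: $1411.20 × 0.0116 = $16.37
Roth 401(k) contribution: $91.68
Health insurance premium: $110.00
Group life insurance premium: $125.67
Total deductions = $76.11 + $246.99 + $28.22 + $16.37 + $91.68 + $110.00 + $125.67 = $695.04
Net pay = $1411.20 − $695.04 = $716.16

$716.16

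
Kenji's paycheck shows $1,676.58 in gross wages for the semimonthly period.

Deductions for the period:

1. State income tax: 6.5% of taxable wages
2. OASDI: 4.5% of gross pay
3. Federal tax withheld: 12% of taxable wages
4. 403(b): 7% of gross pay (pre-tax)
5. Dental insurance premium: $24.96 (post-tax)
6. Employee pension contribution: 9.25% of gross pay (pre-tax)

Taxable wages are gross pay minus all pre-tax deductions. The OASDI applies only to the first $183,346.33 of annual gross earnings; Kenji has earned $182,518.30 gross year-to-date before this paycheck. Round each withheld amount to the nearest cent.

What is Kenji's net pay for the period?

$1,082.15

Employee pension contribution: $1,676.58 × 0.0925 = $155.08
403(b): $1,676.58 × 0.07 = $117.36
Pre-tax total = $155.08 + $117.36 = $272.44
Taxable wages = $1,676.58 − $272.44 = $1,404.14
State income tax: $1,404.14 × 0.065 = $91.27
Federal tax withheld: $1,404.14 × 0.12 = $168.50
OASDI: only $183,346.33 − $182,518.30 = $828.03 of this check is subject → $828.03 × 0.045 = $37.26
Dental insurance premium: $24.96
Total deductions = $155.08 + $117.36 + $91.27 + $168.50 + $37.26 + $24.96 = $594.43
Net pay = $1,676.58 − $594.43 = $1,082.15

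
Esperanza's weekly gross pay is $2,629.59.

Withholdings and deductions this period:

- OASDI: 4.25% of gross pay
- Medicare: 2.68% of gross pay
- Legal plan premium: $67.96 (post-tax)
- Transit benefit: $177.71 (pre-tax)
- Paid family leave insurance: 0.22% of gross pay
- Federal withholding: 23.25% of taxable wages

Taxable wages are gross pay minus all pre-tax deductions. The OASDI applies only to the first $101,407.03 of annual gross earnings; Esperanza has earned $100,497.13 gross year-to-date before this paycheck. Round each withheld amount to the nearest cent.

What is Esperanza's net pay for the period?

$1,698.93

Transit benefit: $177.71
Taxable wages = $2,629.59 − $177.71 = $2,451.88
Federal withholding: $2,451.88 × 0.2325 = $570.06
Paid family leave insurance: $2,629.59 × 0.0022 = $5.79
Medicare: $2,629.59 × 0.0268 = $70.47
OASDI: only $101,407.03 − $100,497.13 = $909.90 of this check is subject → $909.90 × 0.0425 = $38.67
Legal plan premium: $67.96
Total deductions = $177.71 + $570.06 + $5.79 + $70.47 + $38.67 + $67.96 = $930.66
Net pay = $2,629.59 − $930.66 = $1,698.93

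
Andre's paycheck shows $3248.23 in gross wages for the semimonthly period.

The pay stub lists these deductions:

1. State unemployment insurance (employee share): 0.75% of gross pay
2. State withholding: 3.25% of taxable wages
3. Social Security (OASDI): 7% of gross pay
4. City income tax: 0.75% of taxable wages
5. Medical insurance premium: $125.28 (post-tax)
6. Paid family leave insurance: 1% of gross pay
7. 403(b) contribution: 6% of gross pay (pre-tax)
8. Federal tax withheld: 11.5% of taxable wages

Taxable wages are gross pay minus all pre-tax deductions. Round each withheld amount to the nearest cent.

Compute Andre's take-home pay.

$2170.58

403(b) contribution: $3248.23 × 0.06 = $194.89
Taxable wages = $3248.23 − $194.89 = $3053.34
City income tax: $3053.34 × 0.0075 = $22.90
Federal tax withheld: $3053.34 × 0.115 = $351.13
State withholding: $3053.34 × 0.0325 = $99.23
Social Security (OASDI): $3248.23 × 0.07 = $227.38
State unemployment insurance (employee share): $3248.23 × 0.0075 = $24.36
Paid family leave insurance: $3248.23 × 0.01 = $32.48
Medical insurance premium: $125.28
Total deductions = $194.89 + $22.90 + $351.13 + $99.23 + $227.38 + $24.36 + $32.48 + $125.28 = $1077.65
Net pay = $3248.23 − $1077.65 = $2170.58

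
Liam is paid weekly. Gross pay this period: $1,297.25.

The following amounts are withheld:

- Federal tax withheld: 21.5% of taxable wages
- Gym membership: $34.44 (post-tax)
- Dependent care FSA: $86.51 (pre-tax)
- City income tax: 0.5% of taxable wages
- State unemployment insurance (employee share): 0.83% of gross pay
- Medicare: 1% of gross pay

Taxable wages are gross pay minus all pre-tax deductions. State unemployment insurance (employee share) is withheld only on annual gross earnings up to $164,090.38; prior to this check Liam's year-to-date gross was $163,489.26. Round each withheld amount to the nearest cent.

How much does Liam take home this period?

Dependent care FSA: $86.51
Taxable wages = $1,297.25 − $86.51 = $1,210.74
City income tax: $1,210.74 × 0.005 = $6.05
Federal tax withheld: $1,210.74 × 0.215 = $260.31
State unemployment insurance (employee share): only $164,090.38 − $163,489.26 = $601.12 of this check is subject → $601.12 × 0.0083 = $4.99
Medicare: $1,297.25 × 0.01 = $12.97
Gym membership: $34.44
Total deductions = $86.51 + $6.05 + $260.31 + $4.99 + $12.97 + $34.44 = $405.27
Net pay = $1,297.25 − $405.27 = $891.98

$891.98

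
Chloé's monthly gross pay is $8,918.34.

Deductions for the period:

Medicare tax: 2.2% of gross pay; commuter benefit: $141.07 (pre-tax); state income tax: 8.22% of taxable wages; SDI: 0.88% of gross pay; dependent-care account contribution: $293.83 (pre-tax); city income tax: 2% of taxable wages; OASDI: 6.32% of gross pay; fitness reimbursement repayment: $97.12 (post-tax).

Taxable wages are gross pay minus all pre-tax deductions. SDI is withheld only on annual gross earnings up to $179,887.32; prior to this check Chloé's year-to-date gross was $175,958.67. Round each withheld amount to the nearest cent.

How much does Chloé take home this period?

$6,724.90

Commuter benefit: $141.07
Dependent-care account contribution: $293.83
Pre-tax total = $141.07 + $293.83 = $434.90
Taxable wages = $8,918.34 − $434.90 = $8,483.44
City income tax: $8,483.44 × 0.02 = $169.67
State income tax: $8,483.44 × 0.0822 = $697.34
OASDI: $8,918.34 × 0.0632 = $563.64
SDI: only $179,887.32 − $175,958.67 = $3,928.65 of this check is subject → $3,928.65 × 0.0088 = $34.57
Medicare tax: $8,918.34 × 0.022 = $196.20
Fitness reimbursement repayment: $97.12
Total deductions = $141.07 + $293.83 + $169.67 + $697.34 + $563.64 + $34.57 + $196.20 + $97.12 = $2,193.44
Net pay = $8,918.34 − $2,193.44 = $6,724.90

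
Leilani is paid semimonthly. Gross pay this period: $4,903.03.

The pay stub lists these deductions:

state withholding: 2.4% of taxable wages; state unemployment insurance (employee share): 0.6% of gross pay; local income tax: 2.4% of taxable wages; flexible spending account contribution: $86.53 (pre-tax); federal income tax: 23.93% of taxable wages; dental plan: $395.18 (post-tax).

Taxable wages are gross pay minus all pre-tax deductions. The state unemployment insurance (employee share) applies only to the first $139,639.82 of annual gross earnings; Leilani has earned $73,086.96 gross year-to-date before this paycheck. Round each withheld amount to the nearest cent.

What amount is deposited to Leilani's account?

$3,008.11

Flexible spending account contribution: $86.53
Taxable wages = $4,903.03 − $86.53 = $4,816.50
State withholding: $4,816.50 × 0.024 = $115.60
Local income tax: $4,816.50 × 0.024 = $115.60
Federal income tax: $4,816.50 × 0.2393 = $1,152.59
State unemployment insurance (employee share): cap not yet reached, full $4,903.03 is subject → $4,903.03 × 0.006 = $29.42
Dental plan: $395.18
Total deductions = $86.53 + $115.60 + $115.60 + $1,152.59 + $29.42 + $395.18 = $1,894.92
Net pay = $4,903.03 − $1,894.92 = $3,008.11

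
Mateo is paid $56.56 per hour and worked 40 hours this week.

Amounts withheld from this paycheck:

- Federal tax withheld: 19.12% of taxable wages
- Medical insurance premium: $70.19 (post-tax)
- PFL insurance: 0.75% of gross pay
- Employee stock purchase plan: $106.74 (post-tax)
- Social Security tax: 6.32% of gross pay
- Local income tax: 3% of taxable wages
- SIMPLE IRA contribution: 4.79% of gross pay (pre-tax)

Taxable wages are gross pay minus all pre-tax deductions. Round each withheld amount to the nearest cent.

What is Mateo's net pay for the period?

Gross pay: 40 × $56.56 = $2262.40
SIMPLE IRA contribution: $2262.40 × 0.0479 = $108.37
Taxable wages = $2262.40 − $108.37 = $2154.03
Federal tax withheld: $2154.03 × 0.1912 = $411.85
Local income tax: $2154.03 × 0.03 = $64.62
PFL insurance: $2262.40 × 0.0075 = $16.97
Social Security tax: $2262.40 × 0.0632 = $142.98
Medical insurance premium: $70.19
Employee stock purchase plan: $106.74
Total deductions = $108.37 + $411.85 + $64.62 + $16.97 + $142.98 + $70.19 + $106.74 = $921.72
Net pay = $2262.40 − $921.72 = $1340.68

$1340.68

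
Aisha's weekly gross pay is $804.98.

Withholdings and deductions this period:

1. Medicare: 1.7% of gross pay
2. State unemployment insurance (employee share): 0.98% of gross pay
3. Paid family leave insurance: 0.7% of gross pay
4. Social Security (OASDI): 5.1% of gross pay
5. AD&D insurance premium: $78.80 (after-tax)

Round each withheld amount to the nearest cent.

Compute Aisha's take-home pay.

Paid family leave insurance: $804.98 × 0.007 = $5.63
State unemployment insurance (employee share): $804.98 × 0.0098 = $7.89
Social Security (OASDI): $804.98 × 0.051 = $41.05
Medicare: $804.98 × 0.017 = $13.68
AD&D insurance premium: $78.80
Total deductions = $5.63 + $7.89 + $41.05 + $13.68 + $78.80 = $147.05
Net pay = $804.98 − $147.05 = $657.93

$657.93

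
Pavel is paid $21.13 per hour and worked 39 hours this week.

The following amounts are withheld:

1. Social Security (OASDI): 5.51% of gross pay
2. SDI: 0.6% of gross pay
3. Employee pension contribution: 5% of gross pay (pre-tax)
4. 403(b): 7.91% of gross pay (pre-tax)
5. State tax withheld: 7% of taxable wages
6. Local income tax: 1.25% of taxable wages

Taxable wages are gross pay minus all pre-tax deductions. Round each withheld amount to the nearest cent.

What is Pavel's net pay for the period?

Gross pay: 39 × $21.13 = $824.07
403(b): $824.07 × 0.0791 = $65.18
Employee pension contribution: $824.07 × 0.05 = $41.20
Pre-tax total = $65.18 + $41.20 = $106.38
Taxable wages = $824.07 − $106.38 = $717.69
Local income tax: $717.69 × 0.0125 = $8.97
State tax withheld: $717.69 × 0.07 = $50.24
Social Security (OASDI): $824.07 × 0.0551 = $45.41
SDI: $824.07 × 0.006 = $4.94
Total deductions = $65.18 + $41.20 + $8.97 + $50.24 + $45.41 + $4.94 = $215.94
Net pay = $824.07 − $215.94 = $608.13

$608.13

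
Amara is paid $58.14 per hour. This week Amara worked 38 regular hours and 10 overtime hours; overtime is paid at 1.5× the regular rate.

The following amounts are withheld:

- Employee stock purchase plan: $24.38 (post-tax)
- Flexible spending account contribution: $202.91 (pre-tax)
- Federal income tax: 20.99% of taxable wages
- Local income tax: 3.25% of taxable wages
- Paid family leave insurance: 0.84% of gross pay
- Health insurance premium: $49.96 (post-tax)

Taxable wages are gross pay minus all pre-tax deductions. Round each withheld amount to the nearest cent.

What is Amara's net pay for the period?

Regular pay: 38 × $58.14 = $2209.32
Overtime pay: 10 × $58.14 × 1.5 = $872.10
Gross pay = $2209.32 + $872.10 = $3081.42
Flexible spending account contribution: $202.91
Taxable wages = $3081.42 − $202.91 = $2878.51
Local income tax: $2878.51 × 0.0325 = $93.55
Federal income tax: $2878.51 × 0.2099 = $604.20
Paid family leave insurance: $3081.42 × 0.0084 = $25.88
Health insurance premium: $49.96
Employee stock purchase plan: $24.38
Total deductions = $202.91 + $93.55 + $604.20 + $25.88 + $49.96 + $24.38 = $1000.88
Net pay = $3081.42 − $1000.88 = $2080.54

$2080.54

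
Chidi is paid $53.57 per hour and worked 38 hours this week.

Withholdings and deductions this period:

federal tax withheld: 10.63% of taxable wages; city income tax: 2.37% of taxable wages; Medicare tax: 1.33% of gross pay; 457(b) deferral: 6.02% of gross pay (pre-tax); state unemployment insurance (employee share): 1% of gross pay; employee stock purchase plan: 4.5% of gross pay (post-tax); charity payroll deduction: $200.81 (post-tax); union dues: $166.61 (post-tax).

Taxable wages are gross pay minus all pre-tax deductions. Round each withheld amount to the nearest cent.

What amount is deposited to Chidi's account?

$1,157.96

Gross pay: 38 × $53.57 = $2,035.66
457(b) deferral: $2,035.66 × 0.0602 = $122.55
Taxable wages = $2,035.66 − $122.55 = $1,913.11
Federal tax withheld: $1,913.11 × 0.1063 = $203.36
City income tax: $1,913.11 × 0.0237 = $45.34
Medicare tax: $2,035.66 × 0.0133 = $27.07
State unemployment insurance (employee share): $2,035.66 × 0.01 = $20.36
Employee stock purchase plan: $2,035.66 × 0.045 = $91.60
Union dues: $166.61
Charity payroll deduction: $200.81
Total deductions = $122.55 + $203.36 + $45.34 + $27.07 + $20.36 + $91.60 + $166.61 + $200.81 = $877.70
Net pay = $2,035.66 − $877.70 = $1,157.96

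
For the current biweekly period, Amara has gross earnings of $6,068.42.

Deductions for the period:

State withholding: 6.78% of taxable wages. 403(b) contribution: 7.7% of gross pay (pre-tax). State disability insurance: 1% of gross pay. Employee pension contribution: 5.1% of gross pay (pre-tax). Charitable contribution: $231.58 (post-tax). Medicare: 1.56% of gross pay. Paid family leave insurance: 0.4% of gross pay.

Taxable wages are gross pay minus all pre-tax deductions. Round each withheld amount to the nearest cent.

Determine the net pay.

403(b) contribution: $6,068.42 × 0.077 = $467.27
Employee pension contribution: $6,068.42 × 0.051 = $309.49
Pre-tax total = $467.27 + $309.49 = $776.76
Taxable wages = $6,068.42 − $776.76 = $5,291.66
State withholding: $5,291.66 × 0.0678 = $358.77
State disability insurance: $6,068.42 × 0.01 = $60.68
Paid family leave insurance: $6,068.42 × 0.004 = $24.27
Medicare: $6,068.42 × 0.0156 = $94.67
Charitable contribution: $231.58
Total deductions = $467.27 + $309.49 + $358.77 + $60.68 + $24.27 + $94.67 + $231.58 = $1,546.73
Net pay = $6,068.42 − $1,546.73 = $4,521.69

$4,521.69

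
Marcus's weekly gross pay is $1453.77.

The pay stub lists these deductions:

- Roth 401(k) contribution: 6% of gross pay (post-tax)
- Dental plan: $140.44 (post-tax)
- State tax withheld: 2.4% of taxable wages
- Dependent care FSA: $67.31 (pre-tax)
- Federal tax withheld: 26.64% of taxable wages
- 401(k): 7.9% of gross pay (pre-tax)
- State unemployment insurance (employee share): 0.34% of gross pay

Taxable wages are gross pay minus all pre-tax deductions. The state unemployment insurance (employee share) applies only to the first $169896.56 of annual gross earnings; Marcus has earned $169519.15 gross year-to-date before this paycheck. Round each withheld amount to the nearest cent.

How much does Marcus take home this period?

$673.38

401(k): $1453.77 × 0.079 = $114.85
Dependent care FSA: $67.31
Pre-tax total = $114.85 + $67.31 = $182.16
Taxable wages = $1453.77 − $182.16 = $1271.61
State tax withheld: $1271.61 × 0.024 = $30.52
Federal tax withheld: $1271.61 × 0.2664 = $338.76
State unemployment insurance (employee share): only $169896.56 − $169519.15 = $377.41 of this check is subject → $377.41 × 0.0034 = $1.28
Roth 401(k) contribution: $1453.77 × 0.06 = $87.23
Dental plan: $140.44
Total deductions = $114.85 + $67.31 + $30.52 + $338.76 + $1.28 + $87.23 + $140.44 = $780.39
Net pay = $1453.77 − $780.39 = $673.38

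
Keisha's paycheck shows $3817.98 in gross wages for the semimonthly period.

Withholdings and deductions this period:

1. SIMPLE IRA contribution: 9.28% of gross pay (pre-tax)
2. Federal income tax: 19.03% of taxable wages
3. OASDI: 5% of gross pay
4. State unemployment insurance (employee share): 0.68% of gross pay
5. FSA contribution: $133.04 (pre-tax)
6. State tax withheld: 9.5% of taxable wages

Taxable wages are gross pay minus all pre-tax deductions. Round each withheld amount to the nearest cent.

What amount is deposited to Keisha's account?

FSA contribution: $133.04
SIMPLE IRA contribution: $3817.98 × 0.0928 = $354.31
Pre-tax total = $133.04 + $354.31 = $487.35
Taxable wages = $3817.98 − $487.35 = $3330.63
State tax withheld: $3330.63 × 0.095 = $316.41
Federal income tax: $3330.63 × 0.1903 = $633.82
OASDI: $3817.98 × 0.05 = $190.90
State unemployment insurance (employee share): $3817.98 × 0.0068 = $25.96
Total deductions = $133.04 + $354.31 + $316.41 + $633.82 + $190.90 + $25.96 = $1654.44
Net pay = $3817.98 − $1654.44 = $2163.54

$2163.54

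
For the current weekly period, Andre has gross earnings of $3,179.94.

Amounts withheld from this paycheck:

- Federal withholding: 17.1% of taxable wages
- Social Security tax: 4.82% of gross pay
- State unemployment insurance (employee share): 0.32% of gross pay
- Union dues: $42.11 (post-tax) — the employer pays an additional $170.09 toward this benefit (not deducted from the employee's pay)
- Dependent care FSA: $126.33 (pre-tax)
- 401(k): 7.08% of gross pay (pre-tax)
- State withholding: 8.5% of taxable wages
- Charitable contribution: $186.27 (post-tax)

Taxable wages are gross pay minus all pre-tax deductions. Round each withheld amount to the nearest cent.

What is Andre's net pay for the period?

$1,712.55

401(k): $3,179.94 × 0.0708 = $225.14
Dependent care FSA: $126.33
Pre-tax total = $225.14 + $126.33 = $351.47
Taxable wages = $3,179.94 − $351.47 = $2,828.47
State withholding: $2,828.47 × 0.085 = $240.42
Federal withholding: $2,828.47 × 0.171 = $483.67
State unemployment insurance (employee share): $3,179.94 × 0.0032 = $10.18
Social Security tax: $3,179.94 × 0.0482 = $153.27
Union dues: $42.11
Charitable contribution: $186.27
(Employer's $170.09 toward union dues is not withheld from the employee.)
Total deductions = $225.14 + $126.33 + $240.42 + $483.67 + $10.18 + $153.27 + $42.11 + $186.27 = $1,467.39
Net pay = $3,179.94 − $1,467.39 = $1,712.55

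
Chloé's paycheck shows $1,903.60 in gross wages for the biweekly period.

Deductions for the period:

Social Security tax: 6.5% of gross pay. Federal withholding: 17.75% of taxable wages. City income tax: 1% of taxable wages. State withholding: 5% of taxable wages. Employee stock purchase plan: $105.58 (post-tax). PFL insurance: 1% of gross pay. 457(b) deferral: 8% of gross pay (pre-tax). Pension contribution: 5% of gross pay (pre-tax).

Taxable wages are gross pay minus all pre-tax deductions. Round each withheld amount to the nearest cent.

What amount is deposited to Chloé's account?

$1,014.45

457(b) deferral: $1,903.60 × 0.08 = $152.29
Pension contribution: $1,903.60 × 0.05 = $95.18
Pre-tax total = $152.29 + $95.18 = $247.47
Taxable wages = $1,903.60 − $247.47 = $1,656.13
Federal withholding: $1,656.13 × 0.1775 = $293.96
State withholding: $1,656.13 × 0.05 = $82.81
City income tax: $1,656.13 × 0.01 = $16.56
Social Security tax: $1,903.60 × 0.065 = $123.73
PFL insurance: $1,903.60 × 0.01 = $19.04
Employee stock purchase plan: $105.58
Total deductions = $152.29 + $95.18 + $293.96 + $82.81 + $16.56 + $123.73 + $19.04 + $105.58 = $889.15
Net pay = $1,903.60 − $889.15 = $1,014.45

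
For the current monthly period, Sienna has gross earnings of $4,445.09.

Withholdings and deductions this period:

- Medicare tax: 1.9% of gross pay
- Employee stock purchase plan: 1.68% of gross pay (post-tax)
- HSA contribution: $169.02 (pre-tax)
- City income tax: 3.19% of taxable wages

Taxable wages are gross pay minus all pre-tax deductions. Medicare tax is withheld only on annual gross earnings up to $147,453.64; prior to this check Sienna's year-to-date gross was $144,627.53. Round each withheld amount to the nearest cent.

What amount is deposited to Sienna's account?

HSA contribution: $169.02
Taxable wages = $4,445.09 − $169.02 = $4,276.07
City income tax: $4,276.07 × 0.0319 = $136.41
Medicare tax: only $147,453.64 − $144,627.53 = $2,826.11 of this check is subject → $2,826.11 × 0.019 = $53.70
Employee stock purchase plan: $4,445.09 × 0.0168 = $74.68
Total deductions = $169.02 + $136.41 + $53.70 + $74.68 = $433.81
Net pay = $4,445.09 − $433.81 = $4,011.28

$4,011.28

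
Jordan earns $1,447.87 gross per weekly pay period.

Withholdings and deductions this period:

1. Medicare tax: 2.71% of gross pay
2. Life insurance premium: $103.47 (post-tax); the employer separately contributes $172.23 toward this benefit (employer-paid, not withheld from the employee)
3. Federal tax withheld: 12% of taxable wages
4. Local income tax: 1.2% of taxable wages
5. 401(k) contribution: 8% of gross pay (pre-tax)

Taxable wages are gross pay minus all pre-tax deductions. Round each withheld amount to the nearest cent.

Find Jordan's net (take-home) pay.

401(k) contribution: $1,447.87 × 0.08 = $115.83
Taxable wages = $1,447.87 − $115.83 = $1,332.04
Local income tax: $1,332.04 × 0.012 = $15.98
Federal tax withheld: $1,332.04 × 0.12 = $159.84
Medicare tax: $1,447.87 × 0.0271 = $39.24
Life insurance premium: $103.47
(Employer's $172.23 toward life insurance premium is not withheld from the employee.)
Total deductions = $115.83 + $15.98 + $159.84 + $39.24 + $103.47 = $434.36
Net pay = $1,447.87 − $434.36 = $1,013.51

$1,013.51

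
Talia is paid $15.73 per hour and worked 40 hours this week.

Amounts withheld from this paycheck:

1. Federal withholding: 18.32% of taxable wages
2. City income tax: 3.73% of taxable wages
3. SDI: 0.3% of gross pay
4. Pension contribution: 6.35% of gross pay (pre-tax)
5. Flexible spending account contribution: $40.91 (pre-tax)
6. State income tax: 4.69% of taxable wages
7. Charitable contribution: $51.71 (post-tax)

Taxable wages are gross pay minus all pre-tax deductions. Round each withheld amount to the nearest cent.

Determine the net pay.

$348.11

Gross pay: 40 × $15.73 = $629.20
Pension contribution: $629.20 × 0.0635 = $39.95
Flexible spending account contribution: $40.91
Pre-tax total = $39.95 + $40.91 = $80.86
Taxable wages = $629.20 − $80.86 = $548.34
Federal withholding: $548.34 × 0.1832 = $100.46
City income tax: $548.34 × 0.0373 = $20.45
State income tax: $548.34 × 0.0469 = $25.72
SDI: $629.20 × 0.003 = $1.89
Charitable contribution: $51.71
Total deductions = $39.95 + $40.91 + $100.46 + $20.45 + $25.72 + $1.89 + $51.71 = $281.09
Net pay = $629.20 − $281.09 = $348.11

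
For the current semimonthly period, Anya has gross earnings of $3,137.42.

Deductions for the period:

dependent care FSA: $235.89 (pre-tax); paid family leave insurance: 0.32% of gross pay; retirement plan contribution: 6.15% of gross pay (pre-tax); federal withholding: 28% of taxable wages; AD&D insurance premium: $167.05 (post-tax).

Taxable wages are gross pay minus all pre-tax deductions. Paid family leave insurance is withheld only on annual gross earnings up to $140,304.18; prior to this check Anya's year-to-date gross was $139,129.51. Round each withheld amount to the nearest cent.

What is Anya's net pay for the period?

$1,779.37

Dependent care FSA: $235.89
Retirement plan contribution: $3,137.42 × 0.0615 = $192.95
Pre-tax total = $235.89 + $192.95 = $428.84
Taxable wages = $3,137.42 − $428.84 = $2,708.58
Federal withholding: $2,708.58 × 0.28 = $758.40
Paid family leave insurance: only $140,304.18 − $139,129.51 = $1,174.67 of this check is subject → $1,174.67 × 0.0032 = $3.76
AD&D insurance premium: $167.05
Total deductions = $235.89 + $192.95 + $758.40 + $3.76 + $167.05 = $1,358.05
Net pay = $3,137.42 − $1,358.05 = $1,779.37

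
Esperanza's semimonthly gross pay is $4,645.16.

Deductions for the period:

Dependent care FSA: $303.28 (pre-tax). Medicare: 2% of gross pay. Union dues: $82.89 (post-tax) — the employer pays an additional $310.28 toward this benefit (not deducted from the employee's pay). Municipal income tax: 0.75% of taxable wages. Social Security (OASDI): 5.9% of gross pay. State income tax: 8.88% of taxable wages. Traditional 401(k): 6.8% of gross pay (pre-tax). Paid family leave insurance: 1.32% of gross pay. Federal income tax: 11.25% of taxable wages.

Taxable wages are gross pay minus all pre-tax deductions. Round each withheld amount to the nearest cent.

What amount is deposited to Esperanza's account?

$2,674.20

Dependent care FSA: $303.28
Traditional 401(k): $4,645.16 × 0.068 = $315.87
Pre-tax total = $303.28 + $315.87 = $619.15
Taxable wages = $4,645.16 − $619.15 = $4,026.01
Federal income tax: $4,026.01 × 0.1125 = $452.93
Municipal income tax: $4,026.01 × 0.0075 = $30.20
State income tax: $4,026.01 × 0.0888 = $357.51
Paid family leave insurance: $4,645.16 × 0.0132 = $61.32
Social Security (OASDI): $4,645.16 × 0.059 = $274.06
Medicare: $4,645.16 × 0.02 = $92.90
Union dues: $82.89
(Employer's $310.28 toward union dues is not withheld from the employee.)
Total deductions = $303.28 + $315.87 + $452.93 + $30.20 + $357.51 + $61.32 + $274.06 + $92.90 + $82.89 = $1,970.96
Net pay = $4,645.16 − $1,970.96 = $2,674.20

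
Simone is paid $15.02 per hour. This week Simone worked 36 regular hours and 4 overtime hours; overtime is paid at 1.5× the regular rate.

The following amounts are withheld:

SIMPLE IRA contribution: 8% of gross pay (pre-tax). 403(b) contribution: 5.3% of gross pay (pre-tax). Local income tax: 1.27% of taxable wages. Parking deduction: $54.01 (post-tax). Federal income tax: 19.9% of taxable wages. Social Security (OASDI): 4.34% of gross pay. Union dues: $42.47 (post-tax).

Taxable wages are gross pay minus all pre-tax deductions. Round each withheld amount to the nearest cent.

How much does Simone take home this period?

Regular pay: 36 × $15.02 = $540.72
Overtime pay: 4 × $15.02 × 1.5 = $90.12
Gross pay = $540.72 + $90.12 = $630.84
SIMPLE IRA contribution: $630.84 × 0.08 = $50.47
403(b) contribution: $630.84 × 0.053 = $33.43
Pre-tax total = $50.47 + $33.43 = $83.90
Taxable wages = $630.84 − $83.90 = $546.94
Local income tax: $546.94 × 0.0127 = $6.95
Federal income tax: $546.94 × 0.199 = $108.84
Social Security (OASDI): $630.84 × 0.0434 = $27.38
Parking deduction: $54.01
Union dues: $42.47
Total deductions = $50.47 + $33.43 + $6.95 + $108.84 + $27.38 + $54.01 + $42.47 = $323.55
Net pay = $630.84 − $323.55 = $307.29

$307.29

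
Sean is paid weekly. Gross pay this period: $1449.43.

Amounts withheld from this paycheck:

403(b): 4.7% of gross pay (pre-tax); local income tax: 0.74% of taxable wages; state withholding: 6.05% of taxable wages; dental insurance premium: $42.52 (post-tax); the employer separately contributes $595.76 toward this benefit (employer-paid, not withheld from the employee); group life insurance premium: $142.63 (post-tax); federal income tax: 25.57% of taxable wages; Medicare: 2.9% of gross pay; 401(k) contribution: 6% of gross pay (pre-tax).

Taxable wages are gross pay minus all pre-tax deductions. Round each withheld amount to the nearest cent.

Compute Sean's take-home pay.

403(b): $1449.43 × 0.047 = $68.12
401(k) contribution: $1449.43 × 0.06 = $86.97
Pre-tax total = $68.12 + $86.97 = $155.09
Taxable wages = $1449.43 − $155.09 = $1294.34
State withholding: $1294.34 × 0.0605 = $78.31
Federal income tax: $1294.34 × 0.2557 = $330.96
Local income tax: $1294.34 × 0.0074 = $9.58
Medicare: $1449.43 × 0.029 = $42.03
Group life insurance premium: $142.63
Dental insurance premium: $42.52
(Employer's $595.76 toward dental insurance premium is not withheld from the employee.)
Total deductions = $68.12 + $86.97 + $78.31 + $330.96 + $9.58 + $42.03 + $142.63 + $42.52 = $801.12
Net pay = $1449.43 − $801.12 = $648.31

$648.31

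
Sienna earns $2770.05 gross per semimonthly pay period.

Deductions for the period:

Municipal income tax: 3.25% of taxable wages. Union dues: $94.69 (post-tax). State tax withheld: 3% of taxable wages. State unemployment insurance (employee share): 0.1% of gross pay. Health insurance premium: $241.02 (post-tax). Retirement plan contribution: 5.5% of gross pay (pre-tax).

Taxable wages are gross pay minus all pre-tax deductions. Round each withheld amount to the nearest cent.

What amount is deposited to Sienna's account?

Retirement plan contribution: $2770.05 × 0.055 = $152.35
Taxable wages = $2770.05 − $152.35 = $2617.70
State tax withheld: $2617.70 × 0.03 = $78.53
Municipal income tax: $2617.70 × 0.0325 = $85.08
State unemployment insurance (employee share): $2770.05 × 0.001 = $2.77
Union dues: $94.69
Health insurance premium: $241.02
Total deductions = $152.35 + $78.53 + $85.08 + $2.77 + $94.69 + $241.02 = $654.44
Net pay = $2770.05 − $654.44 = $2115.61

$2115.61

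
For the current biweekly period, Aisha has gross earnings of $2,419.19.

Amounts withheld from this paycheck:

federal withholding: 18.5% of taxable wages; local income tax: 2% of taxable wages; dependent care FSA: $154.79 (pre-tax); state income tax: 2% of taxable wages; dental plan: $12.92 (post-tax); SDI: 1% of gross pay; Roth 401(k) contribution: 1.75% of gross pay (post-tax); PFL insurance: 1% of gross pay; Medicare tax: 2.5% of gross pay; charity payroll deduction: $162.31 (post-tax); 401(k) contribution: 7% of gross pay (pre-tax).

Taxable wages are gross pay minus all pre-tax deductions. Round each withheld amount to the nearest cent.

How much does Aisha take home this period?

$1,297.24

Dependent care FSA: $154.79
401(k) contribution: $2,419.19 × 0.07 = $169.34
Pre-tax total = $154.79 + $169.34 = $324.13
Taxable wages = $2,419.19 − $324.13 = $2,095.06
Local income tax: $2,095.06 × 0.02 = $41.90
Federal withholding: $2,095.06 × 0.185 = $387.59
State income tax: $2,095.06 × 0.02 = $41.90
SDI: $2,419.19 × 0.01 = $24.19
Medicare tax: $2,419.19 × 0.025 = $60.48
PFL insurance: $2,419.19 × 0.01 = $24.19
Dental plan: $12.92
Charity payroll deduction: $162.31
Roth 401(k) contribution: $2,419.19 × 0.0175 = $42.34
Total deductions = $154.79 + $169.34 + $41.90 + $387.59 + $41.90 + $24.19 + $60.48 + $24.19 + $12.92 + $162.31 + $42.34 = $1,121.95
Net pay = $2,419.19 − $1,121.95 = $1,297.24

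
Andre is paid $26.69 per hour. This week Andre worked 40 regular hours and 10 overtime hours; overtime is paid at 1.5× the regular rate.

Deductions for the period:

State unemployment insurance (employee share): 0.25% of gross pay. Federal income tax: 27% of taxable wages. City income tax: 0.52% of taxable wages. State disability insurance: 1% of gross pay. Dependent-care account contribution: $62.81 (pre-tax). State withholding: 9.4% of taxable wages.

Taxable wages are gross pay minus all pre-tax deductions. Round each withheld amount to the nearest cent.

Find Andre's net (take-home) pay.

$868.01

Regular pay: 40 × $26.69 = $1,067.60
Overtime pay: 10 × $26.69 × 1.5 = $400.35
Gross pay = $1,067.60 + $400.35 = $1,467.95
Dependent-care account contribution: $62.81
Taxable wages = $1,467.95 − $62.81 = $1,405.14
State withholding: $1,405.14 × 0.094 = $132.08
Federal income tax: $1,405.14 × 0.27 = $379.39
City income tax: $1,405.14 × 0.0052 = $7.31
State unemployment insurance (employee share): $1,467.95 × 0.0025 = $3.67
State disability insurance: $1,467.95 × 0.01 = $14.68
Total deductions = $62.81 + $132.08 + $379.39 + $7.31 + $3.67 + $14.68 = $599.94
Net pay = $1,467.95 − $599.94 = $868.01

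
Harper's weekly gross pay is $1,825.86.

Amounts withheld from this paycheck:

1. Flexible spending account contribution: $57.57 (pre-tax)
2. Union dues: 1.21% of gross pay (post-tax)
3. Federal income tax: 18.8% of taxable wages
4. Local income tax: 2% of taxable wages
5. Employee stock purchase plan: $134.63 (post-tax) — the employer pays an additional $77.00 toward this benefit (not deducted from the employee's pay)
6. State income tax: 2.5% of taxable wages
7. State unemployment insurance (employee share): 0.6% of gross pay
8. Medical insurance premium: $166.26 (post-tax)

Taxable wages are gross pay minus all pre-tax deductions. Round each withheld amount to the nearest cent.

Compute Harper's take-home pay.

$1,022.33

Flexible spending account contribution: $57.57
Taxable wages = $1,825.86 − $57.57 = $1,768.29
Local income tax: $1,768.29 × 0.02 = $35.37
Federal income tax: $1,768.29 × 0.188 = $332.44
State income tax: $1,768.29 × 0.025 = $44.21
State unemployment insurance (employee share): $1,825.86 × 0.006 = $10.96
Employee stock purchase plan: $134.63
Union dues: $1,825.86 × 0.0121 = $22.09
Medical insurance premium: $166.26
(Employer's $77.00 toward employee stock purchase plan is not withheld from the employee.)
Total deductions = $57.57 + $35.37 + $332.44 + $44.21 + $10.96 + $134.63 + $22.09 + $166.26 = $803.53
Net pay = $1,825.86 − $803.53 = $1,022.33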